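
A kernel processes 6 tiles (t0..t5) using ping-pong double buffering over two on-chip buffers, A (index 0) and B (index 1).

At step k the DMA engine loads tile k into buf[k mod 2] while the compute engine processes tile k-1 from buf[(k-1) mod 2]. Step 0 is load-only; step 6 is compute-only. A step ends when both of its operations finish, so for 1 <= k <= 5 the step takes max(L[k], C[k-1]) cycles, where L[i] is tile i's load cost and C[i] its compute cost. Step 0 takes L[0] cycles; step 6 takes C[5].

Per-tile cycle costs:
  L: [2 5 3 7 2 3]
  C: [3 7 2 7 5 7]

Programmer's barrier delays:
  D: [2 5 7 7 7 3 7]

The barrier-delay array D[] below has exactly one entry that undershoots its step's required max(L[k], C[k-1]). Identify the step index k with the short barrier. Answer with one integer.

hazard at step 5

[0] required=L[0]=2=2 vs D=2 ok
[1] required=max(L[1]=5,C[0]=3)=5 vs D=5 ok
[2] required=max(L[2]=3,C[1]=7)=7 vs D=7 ok
[3] required=max(L[3]=7,C[2]=2)=7 vs D=7 ok
[4] required=max(L[4]=2,C[3]=7)=7 vs D=7 ok
[5] required=max(L[5]=3,C[4]=5)=5 vs D=3 SHORT
[6] required=C[5]=7=7 vs D=7 ok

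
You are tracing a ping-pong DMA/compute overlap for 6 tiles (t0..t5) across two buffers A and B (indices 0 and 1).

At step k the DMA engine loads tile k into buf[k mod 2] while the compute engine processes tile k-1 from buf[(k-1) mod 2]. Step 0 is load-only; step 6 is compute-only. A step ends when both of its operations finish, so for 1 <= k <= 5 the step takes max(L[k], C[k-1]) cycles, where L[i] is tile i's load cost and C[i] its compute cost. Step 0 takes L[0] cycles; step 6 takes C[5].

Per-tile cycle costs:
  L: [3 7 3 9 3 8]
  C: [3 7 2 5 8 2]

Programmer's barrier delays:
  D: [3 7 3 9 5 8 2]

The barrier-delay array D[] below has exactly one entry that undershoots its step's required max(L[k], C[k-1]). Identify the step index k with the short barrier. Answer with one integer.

hazard at step 2

k=0 barrier L[0]=3→3c, D[0]=3 ok
k=1 barrier max(L[1]=7,C[0]=3)→7c, D[1]=7 ok
k=2 barrier max(L[2]=3,C[1]=7)→7c, D[2]=3 SHORT
k=3 barrier max(L[3]=9,C[2]=2)→9c, D[3]=9 ok
k=4 barrier max(L[4]=3,C[3]=5)→5c, D[4]=5 ok
k=5 barrier max(L[5]=8,C[4]=8)→8c, D[5]=8 ok
k=6 barrier C[5]=2→2c, D[6]=2 ok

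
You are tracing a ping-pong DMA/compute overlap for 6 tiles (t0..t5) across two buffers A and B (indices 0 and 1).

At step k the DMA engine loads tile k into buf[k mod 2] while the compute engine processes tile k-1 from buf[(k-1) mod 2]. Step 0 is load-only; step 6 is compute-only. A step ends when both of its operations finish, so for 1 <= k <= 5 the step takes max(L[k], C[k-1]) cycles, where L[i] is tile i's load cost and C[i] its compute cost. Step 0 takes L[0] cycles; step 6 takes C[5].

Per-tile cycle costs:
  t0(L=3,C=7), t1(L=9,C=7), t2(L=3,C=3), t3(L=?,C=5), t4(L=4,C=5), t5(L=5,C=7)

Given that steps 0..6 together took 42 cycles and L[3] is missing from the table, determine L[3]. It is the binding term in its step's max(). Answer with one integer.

L[3] = 6

step 0 → dur = L[0]=3 = 3
step 1 → dur = max(L[1]=9, C[0]=7) = 9
step 2 → dur = max(L[2]=3, C[1]=7) = 7
step 3 → dur = max(L[3]=?, C[2]=3) = L[3]  (unknown; binding)
step 4 → dur = max(L[4]=4, C[3]=5) = 5
step 5 → dur = max(L[5]=5, C[4]=5) = 5
step 6 → dur = C[5]=7 = 7
sum of known step durations = 36
dur[3] = total - known = 42 - 36 = 6
L[3] is the binding max in step 3, so L[3] = dur[3] = 6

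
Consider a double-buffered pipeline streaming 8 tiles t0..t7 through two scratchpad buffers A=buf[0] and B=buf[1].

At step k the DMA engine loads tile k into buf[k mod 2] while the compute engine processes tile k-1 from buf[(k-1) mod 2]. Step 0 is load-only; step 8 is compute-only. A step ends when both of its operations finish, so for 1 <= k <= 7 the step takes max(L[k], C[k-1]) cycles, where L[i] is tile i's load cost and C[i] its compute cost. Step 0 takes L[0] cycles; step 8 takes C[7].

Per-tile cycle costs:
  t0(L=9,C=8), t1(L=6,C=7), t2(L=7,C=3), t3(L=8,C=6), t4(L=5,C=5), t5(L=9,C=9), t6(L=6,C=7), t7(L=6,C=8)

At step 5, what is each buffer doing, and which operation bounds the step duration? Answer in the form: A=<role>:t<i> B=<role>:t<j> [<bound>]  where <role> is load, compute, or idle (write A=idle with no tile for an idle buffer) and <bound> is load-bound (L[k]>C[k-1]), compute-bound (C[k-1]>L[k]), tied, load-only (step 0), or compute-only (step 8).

  0. 9=9c; end=9; A:t0 B:-
  1. max(6,8)=8c; end=17; A:t0 B:t1
  2. max(7,7)=7c; end=24; A:t2 B:t1
  3. max(8,3)=8c; end=32; A:t2 B:t3
  4. max(5,6)=6c; end=38; A:t4 B:t3
  5. max(9,5)=9c; end=47; A:t4 B:t5
  6. max(6,9)=9c; end=56; A:t6 B:t5
  7. max(6,7)=7c; end=63; A:t6 B:t7
  8. 8=8c; end=71; A:t6 B:t7

step 5: A=compute:t4 B=load:t5 [load-bound]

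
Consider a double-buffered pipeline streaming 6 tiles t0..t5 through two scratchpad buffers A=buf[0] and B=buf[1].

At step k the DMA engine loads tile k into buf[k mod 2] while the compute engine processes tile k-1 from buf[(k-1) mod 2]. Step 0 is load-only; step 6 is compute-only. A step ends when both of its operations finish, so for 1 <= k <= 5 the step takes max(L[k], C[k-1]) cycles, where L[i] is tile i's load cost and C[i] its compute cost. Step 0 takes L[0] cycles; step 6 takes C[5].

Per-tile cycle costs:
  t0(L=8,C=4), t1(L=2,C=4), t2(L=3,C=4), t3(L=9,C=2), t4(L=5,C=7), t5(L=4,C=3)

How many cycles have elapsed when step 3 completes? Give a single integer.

[0] DMA t0→A (8c) ∥ CU idle ⇒ 8c, clock 8
[1] DMA t1→B (2c) ∥ CU A:t0 (4c) ⇒ 4c, clock 12
[2] DMA t2→A (3c) ∥ CU B:t1 (4c) ⇒ 4c, clock 16
[3] DMA t3→B (9c) ∥ CU A:t2 (4c) ⇒ 9c, clock 25
[4] DMA t4→A (5c) ∥ CU B:t3 (2c) ⇒ 5c, clock 30
[5] DMA t5→B (4c) ∥ CU A:t4 (7c) ⇒ 7c, clock 37
[6] DMA idle ∥ CU B:t5 (3c) ⇒ 3c, clock 40

end_cycle[3] = 25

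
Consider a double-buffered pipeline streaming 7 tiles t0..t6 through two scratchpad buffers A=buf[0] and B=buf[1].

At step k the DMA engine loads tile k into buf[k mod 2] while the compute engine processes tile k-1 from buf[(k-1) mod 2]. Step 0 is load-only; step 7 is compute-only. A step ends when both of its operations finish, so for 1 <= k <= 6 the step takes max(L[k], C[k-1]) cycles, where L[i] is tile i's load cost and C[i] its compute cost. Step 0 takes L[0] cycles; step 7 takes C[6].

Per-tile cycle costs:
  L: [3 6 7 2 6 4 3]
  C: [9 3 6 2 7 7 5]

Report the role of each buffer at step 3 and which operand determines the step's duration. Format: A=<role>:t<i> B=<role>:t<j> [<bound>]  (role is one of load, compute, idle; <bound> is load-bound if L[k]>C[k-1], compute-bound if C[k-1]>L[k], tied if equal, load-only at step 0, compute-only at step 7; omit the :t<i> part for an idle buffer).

  0. 3=3c; end=3; A:t0 B:-
  1. max(6,9)=9c; end=12; A:t0 B:t1
  2. max(7,3)=7c; end=19; A:t2 B:t1
  3. max(2,6)=6c; end=25; A:t2 B:t3
  4. max(6,2)=6c; end=31; A:t4 B:t3
  5. max(4,7)=7c; end=38; A:t4 B:t5
  6. max(3,7)=7c; end=45; A:t6 B:t5
  7. 5=5c; end=50; A:t6 B:t5

step 3: A=compute:t2 B=load:t3 [compute-bound]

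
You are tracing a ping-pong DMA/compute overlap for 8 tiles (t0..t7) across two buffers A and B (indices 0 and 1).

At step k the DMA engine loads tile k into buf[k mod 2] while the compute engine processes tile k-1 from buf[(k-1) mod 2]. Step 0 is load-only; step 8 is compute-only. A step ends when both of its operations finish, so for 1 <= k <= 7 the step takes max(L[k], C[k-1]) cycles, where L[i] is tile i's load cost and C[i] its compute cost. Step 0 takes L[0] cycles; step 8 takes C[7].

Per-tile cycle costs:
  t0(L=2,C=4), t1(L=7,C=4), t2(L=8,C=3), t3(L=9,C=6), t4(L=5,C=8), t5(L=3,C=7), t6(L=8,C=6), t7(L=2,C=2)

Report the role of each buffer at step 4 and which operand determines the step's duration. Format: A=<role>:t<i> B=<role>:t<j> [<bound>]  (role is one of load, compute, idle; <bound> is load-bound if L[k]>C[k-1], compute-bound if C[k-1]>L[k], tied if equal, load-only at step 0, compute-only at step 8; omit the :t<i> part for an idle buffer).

  0. 2=2c; end=2; A:t0 B:-
  1. max(7,4)=7c; end=9; A:t0 B:t1
  2. max(8,4)=8c; end=17; A:t2 B:t1
  3. max(9,3)=9c; end=26; A:t2 B:t3
  4. max(5,6)=6c; end=32; A:t4 B:t3
  5. max(3,8)=8c; end=40; A:t4 B:t5
  6. max(8,7)=8c; end=48; A:t6 B:t5
  7. max(2,6)=6c; end=54; A:t6 B:t7
  8. 2=2c; end=56; A:t6 B:t7

step 4: A=load:t4 B=compute:t3 [compute-bound]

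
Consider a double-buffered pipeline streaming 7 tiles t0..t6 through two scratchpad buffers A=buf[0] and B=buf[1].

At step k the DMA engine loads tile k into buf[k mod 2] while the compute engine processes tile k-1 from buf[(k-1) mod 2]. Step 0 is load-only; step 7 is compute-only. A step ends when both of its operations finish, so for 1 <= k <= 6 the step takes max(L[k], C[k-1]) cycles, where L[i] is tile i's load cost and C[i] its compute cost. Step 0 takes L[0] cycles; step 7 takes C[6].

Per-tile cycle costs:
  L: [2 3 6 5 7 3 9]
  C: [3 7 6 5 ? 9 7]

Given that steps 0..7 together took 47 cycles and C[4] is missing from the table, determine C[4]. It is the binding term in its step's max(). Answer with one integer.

step 0 → dur = L[0]=2 = 2
step 1 → dur = max(L[1]=3, C[0]=3) = 3
step 2 → dur = max(L[2]=6, C[1]=7) = 7
step 3 → dur = max(L[3]=5, C[2]=6) = 6
step 4 → dur = max(L[4]=7, C[3]=5) = 7
step 5 → dur = max(L[5]=3, C[4]=?) = C[4]  (unknown; binding)
step 6 → dur = max(L[6]=9, C[5]=9) = 9
step 7 → dur = C[6]=7 = 7
sum of known step durations = 41
dur[5] = total - known = 47 - 41 = 6
C[4] is the binding max in step 5, so C[4] = dur[5] = 6

C[4] = 6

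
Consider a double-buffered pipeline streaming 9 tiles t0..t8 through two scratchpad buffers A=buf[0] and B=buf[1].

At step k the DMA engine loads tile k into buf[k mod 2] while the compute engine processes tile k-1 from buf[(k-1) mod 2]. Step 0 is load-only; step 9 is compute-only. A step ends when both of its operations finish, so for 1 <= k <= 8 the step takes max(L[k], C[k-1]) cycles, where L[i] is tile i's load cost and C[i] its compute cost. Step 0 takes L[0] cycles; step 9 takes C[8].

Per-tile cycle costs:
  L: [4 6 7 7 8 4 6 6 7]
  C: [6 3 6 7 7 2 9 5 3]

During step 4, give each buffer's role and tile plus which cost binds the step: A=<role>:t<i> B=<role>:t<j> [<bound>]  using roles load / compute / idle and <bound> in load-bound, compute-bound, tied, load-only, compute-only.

[0] DMA t0→A (4c) ∥ CU idle ⇒ 4c, clock 4
[1] DMA t1→B (6c) ∥ CU A:t0 (6c) ⇒ 6c, clock 10
[2] DMA t2→A (7c) ∥ CU B:t1 (3c) ⇒ 7c, clock 17
[3] DMA t3→B (7c) ∥ CU A:t2 (6c) ⇒ 7c, clock 24
[4] DMA t4→A (8c) ∥ CU B:t3 (7c) ⇒ 8c, clock 32
[5] DMA t5→B (4c) ∥ CU A:t4 (7c) ⇒ 7c, clock 39
[6] DMA t6→A (6c) ∥ CU B:t5 (2c) ⇒ 6c, clock 45
[7] DMA t7→B (6c) ∥ CU A:t6 (9c) ⇒ 9c, clock 54
[8] DMA t8→A (7c) ∥ CU B:t7 (5c) ⇒ 7c, clock 61
[9] DMA idle ∥ CU A:t8 (3c) ⇒ 3c, clock 64

step 4: A=load:t4 B=compute:t3 [load-bound]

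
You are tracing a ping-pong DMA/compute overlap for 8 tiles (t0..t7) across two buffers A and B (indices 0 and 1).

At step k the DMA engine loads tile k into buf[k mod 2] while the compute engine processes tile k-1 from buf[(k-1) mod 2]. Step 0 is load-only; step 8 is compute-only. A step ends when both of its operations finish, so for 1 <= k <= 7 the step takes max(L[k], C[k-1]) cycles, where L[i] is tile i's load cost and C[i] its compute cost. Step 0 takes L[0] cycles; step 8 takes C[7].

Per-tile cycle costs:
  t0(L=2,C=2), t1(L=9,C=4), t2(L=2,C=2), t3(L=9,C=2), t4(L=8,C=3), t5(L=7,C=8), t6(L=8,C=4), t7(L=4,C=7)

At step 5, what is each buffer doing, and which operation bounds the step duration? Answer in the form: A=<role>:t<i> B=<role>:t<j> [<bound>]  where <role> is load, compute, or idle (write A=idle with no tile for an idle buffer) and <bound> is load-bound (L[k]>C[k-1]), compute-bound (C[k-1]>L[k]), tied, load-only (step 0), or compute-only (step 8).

step 5: A=compute:t4 B=load:t5 [load-bound]

[0] DMA t0→A (2c) ∥ CU idle ⇒ 2c, clock 2
[1] DMA t1→B (9c) ∥ CU A:t0 (2c) ⇒ 9c, clock 11
[2] DMA t2→A (2c) ∥ CU B:t1 (4c) ⇒ 4c, clock 15
[3] DMA t3→B (9c) ∥ CU A:t2 (2c) ⇒ 9c, clock 24
[4] DMA t4→A (8c) ∥ CU B:t3 (2c) ⇒ 8c, clock 32
[5] DMA t5→B (7c) ∥ CU A:t4 (3c) ⇒ 7c, clock 39
[6] DMA t6→A (8c) ∥ CU B:t5 (8c) ⇒ 8c, clock 47
[7] DMA t7→B (4c) ∥ CU A:t6 (4c) ⇒ 4c, clock 51
[8] DMA idle ∥ CU B:t7 (7c) ⇒ 7c, clock 58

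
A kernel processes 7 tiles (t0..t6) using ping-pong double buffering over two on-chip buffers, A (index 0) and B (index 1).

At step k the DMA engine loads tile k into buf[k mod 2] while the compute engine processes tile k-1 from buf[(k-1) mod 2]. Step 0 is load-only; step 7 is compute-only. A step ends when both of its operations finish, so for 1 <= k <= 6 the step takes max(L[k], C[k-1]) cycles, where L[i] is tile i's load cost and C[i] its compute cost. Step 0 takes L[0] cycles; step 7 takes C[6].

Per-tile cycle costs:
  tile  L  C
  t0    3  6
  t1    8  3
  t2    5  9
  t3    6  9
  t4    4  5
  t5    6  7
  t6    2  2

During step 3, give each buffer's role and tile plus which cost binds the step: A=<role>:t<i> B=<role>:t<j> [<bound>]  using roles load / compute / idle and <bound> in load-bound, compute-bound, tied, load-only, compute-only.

[0] DMA t0→A (3c) ∥ CU idle ⇒ 3c, clock 3
[1] DMA t1→B (8c) ∥ CU A:t0 (6c) ⇒ 8c, clock 11
[2] DMA t2→A (5c) ∥ CU B:t1 (3c) ⇒ 5c, clock 16
[3] DMA t3→B (6c) ∥ CU A:t2 (9c) ⇒ 9c, clock 25
[4] DMA t4→A (4c) ∥ CU B:t3 (9c) ⇒ 9c, clock 34
[5] DMA t5→B (6c) ∥ CU A:t4 (5c) ⇒ 6c, clock 40
[6] DMA t6→A (2c) ∥ CU B:t5 (7c) ⇒ 7c, clock 47
[7] DMA idle ∥ CU A:t6 (2c) ⇒ 2c, clock 49

step 3: A=compute:t2 B=load:t3 [compute-bound]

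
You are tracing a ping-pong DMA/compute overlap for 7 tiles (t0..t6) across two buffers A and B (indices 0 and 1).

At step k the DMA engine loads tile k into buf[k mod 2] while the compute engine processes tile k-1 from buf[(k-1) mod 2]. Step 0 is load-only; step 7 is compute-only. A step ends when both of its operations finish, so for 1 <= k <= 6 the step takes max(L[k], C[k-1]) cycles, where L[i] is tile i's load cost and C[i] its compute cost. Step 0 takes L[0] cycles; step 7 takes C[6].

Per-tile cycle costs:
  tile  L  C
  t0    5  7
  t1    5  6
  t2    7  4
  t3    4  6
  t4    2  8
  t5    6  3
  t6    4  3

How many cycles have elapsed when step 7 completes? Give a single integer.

[0] DMA t0→A (5c) ∥ CU idle ⇒ 5c, clock 5
[1] DMA t1→B (5c) ∥ CU A:t0 (7c) ⇒ 7c, clock 12
[2] DMA t2→A (7c) ∥ CU B:t1 (6c) ⇒ 7c, clock 19
[3] DMA t3→B (4c) ∥ CU A:t2 (4c) ⇒ 4c, clock 23
[4] DMA t4→A (2c) ∥ CU B:t3 (6c) ⇒ 6c, clock 29
[5] DMA t5→B (6c) ∥ CU A:t4 (8c) ⇒ 8c, clock 37
[6] DMA t6→A (4c) ∥ CU B:t5 (3c) ⇒ 4c, clock 41
[7] DMA idle ∥ CU A:t6 (3c) ⇒ 3c, clock 44

end_cycle[7] = 44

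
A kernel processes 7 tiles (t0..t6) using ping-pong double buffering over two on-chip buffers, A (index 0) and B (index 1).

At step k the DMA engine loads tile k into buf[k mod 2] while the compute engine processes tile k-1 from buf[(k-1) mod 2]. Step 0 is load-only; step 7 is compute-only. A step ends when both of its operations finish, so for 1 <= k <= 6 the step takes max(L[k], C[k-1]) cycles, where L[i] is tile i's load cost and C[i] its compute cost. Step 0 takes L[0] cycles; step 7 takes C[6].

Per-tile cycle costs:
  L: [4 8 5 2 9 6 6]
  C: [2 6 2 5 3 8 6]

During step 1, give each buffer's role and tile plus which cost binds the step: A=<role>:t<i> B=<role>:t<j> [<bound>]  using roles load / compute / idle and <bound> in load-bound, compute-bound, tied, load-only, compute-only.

step 1: A=compute:t0 B=load:t1 [load-bound]

step 0: L[0]=4 → dur=4, Σ=4 | A=load:t0 B=idle [load-only]
step 1: L[1]=8 C[0]=2 → dur=8, Σ=12 | A=compute:t0 B=load:t1 [load-bound]
step 2: L[2]=5 C[1]=6 → dur=6, Σ=18 | A=load:t2 B=compute:t1 [compute-bound]
step 3: L[3]=2 C[2]=2 → dur=2, Σ=20 | A=compute:t2 B=load:t3 [tied]
step 4: L[4]=9 C[3]=5 → dur=9, Σ=29 | A=load:t4 B=compute:t3 [load-bound]
step 5: L[5]=6 C[4]=3 → dur=6, Σ=35 | A=compute:t4 B=load:t5 [load-bound]
step 6: L[6]=6 C[5]=8 → dur=8, Σ=43 | A=load:t6 B=compute:t5 [compute-bound]
step 7: C[6]=6 → dur=6, Σ=49 | A=compute:t6 B=idle [compute-only]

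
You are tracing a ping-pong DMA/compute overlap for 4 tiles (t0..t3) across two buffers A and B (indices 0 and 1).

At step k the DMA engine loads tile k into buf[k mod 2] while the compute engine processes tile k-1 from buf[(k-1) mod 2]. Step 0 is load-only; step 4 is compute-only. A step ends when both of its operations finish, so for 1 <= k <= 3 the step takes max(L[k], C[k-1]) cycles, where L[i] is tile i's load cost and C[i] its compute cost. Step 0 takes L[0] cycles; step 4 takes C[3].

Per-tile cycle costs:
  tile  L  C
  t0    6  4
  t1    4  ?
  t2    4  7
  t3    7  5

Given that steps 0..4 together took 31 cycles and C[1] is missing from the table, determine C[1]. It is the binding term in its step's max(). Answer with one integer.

C[1] = 9

step 0 = dur = L[0]=6 = 6
step 1 = dur = max(L[1]=4, C[0]=4) = 4
step 2 = dur = max(L[2]=4, C[1]=?) = C[1]  (unknown; binding)
step 3 = dur = max(L[3]=7, C[2]=7) = 7
step 4 = dur = C[3]=5 = 5
sum of known step durations = 22
dur[2] = total - known = 31 - 22 = 9
C[1] is the binding max in step 2, so C[1] = dur[2] = 9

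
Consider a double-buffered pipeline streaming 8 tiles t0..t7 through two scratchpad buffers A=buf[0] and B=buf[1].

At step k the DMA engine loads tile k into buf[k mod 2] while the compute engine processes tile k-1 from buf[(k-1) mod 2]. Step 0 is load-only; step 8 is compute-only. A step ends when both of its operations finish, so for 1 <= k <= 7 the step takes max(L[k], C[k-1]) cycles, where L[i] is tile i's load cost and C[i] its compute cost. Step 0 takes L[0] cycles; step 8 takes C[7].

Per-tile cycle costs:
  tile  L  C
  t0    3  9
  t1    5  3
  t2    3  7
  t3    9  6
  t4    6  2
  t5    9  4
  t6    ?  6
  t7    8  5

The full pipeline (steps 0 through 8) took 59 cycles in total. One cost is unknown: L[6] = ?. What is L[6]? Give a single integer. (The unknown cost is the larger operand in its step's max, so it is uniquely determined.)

L[6] = 7

step 0 | dur = L[0]=3 = 3
step 1 | dur = max(L[1]=5, C[0]=9) = 9
step 2 | dur = max(L[2]=3, C[1]=3) = 3
step 3 | dur = max(L[3]=9, C[2]=7) = 9
step 4 | dur = max(L[4]=6, C[3]=6) = 6
step 5 | dur = max(L[5]=9, C[4]=2) = 9
step 6 | dur = max(L[6]=?, C[5]=4) = L[6]  (unknown; binding)
step 7 | dur = max(L[7]=8, C[6]=6) = 8
step 8 | dur = C[7]=5 = 5
sum of known step durations = 52
dur[6] = total - known = 59 - 52 = 7
L[6] is the binding max in step 6, so L[6] = dur[6] = 7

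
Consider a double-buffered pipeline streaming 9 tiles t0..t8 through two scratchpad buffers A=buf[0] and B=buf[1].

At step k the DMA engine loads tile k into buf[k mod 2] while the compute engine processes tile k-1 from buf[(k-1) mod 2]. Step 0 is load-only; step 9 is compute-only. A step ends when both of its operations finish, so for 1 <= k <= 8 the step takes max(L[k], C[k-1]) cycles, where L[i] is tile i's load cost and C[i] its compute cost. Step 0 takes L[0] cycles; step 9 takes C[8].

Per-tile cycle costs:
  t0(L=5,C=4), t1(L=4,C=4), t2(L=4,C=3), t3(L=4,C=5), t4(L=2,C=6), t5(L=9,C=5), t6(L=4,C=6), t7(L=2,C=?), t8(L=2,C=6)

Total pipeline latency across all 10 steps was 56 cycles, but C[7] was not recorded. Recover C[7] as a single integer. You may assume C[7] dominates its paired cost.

C[7] = 8

step 0 → dur = L[0]=5 = 5
step 1 → dur = max(L[1]=4, C[0]=4) = 4
step 2 → dur = max(L[2]=4, C[1]=4) = 4
step 3 → dur = max(L[3]=4, C[2]=3) = 4
step 4 → dur = max(L[4]=2, C[3]=5) = 5
step 5 → dur = max(L[5]=9, C[4]=6) = 9
step 6 → dur = max(L[6]=4, C[5]=5) = 5
step 7 → dur = max(L[7]=2, C[6]=6) = 6
step 8 → dur = max(L[8]=2, C[7]=?) = C[7]  (unknown; binding)
step 9 → dur = C[8]=6 = 6
sum of known step durations = 48
dur[8] = total - known = 56 - 48 = 8
C[7] is the binding max in step 8, so C[7] = dur[8] = 8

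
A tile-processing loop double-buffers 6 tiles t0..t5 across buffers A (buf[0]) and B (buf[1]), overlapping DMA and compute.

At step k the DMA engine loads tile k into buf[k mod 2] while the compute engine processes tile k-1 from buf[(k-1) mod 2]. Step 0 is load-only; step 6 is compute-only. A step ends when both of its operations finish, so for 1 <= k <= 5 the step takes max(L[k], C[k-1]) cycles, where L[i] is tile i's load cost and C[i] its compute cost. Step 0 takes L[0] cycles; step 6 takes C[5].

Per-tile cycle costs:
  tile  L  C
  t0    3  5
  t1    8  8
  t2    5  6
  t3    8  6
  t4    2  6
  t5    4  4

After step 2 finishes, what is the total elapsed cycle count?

end_cycle[2] = 19

k=0 load=t0/3c comp=- wait=3 total=3
k=1 load=t1/8c comp=t0/5c wait=8 total=11
k=2 load=t2/5c comp=t1/8c wait=8 total=19
k=3 load=t3/8c comp=t2/6c wait=8 total=27
k=4 load=t4/2c comp=t3/6c wait=6 total=33
k=5 load=t5/4c comp=t4/6c wait=6 total=39
k=6 load=- comp=t5/4c wait=4 total=43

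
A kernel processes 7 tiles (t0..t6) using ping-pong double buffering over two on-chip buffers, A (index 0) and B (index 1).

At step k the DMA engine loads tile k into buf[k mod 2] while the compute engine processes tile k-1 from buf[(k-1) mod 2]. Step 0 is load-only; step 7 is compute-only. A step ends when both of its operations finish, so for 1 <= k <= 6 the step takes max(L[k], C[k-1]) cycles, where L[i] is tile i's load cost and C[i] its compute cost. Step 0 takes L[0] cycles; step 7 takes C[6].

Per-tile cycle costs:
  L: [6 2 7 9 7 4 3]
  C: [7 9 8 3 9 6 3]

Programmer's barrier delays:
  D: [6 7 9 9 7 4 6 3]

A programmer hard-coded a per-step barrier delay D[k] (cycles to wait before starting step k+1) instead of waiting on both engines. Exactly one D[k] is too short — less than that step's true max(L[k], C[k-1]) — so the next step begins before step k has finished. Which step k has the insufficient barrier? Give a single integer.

k=0 barrier L[0]=6→6c, D[0]=6 ok
k=1 barrier max(L[1]=2,C[0]=7)→7c, D[1]=7 ok
k=2 barrier max(L[2]=7,C[1]=9)→9c, D[2]=9 ok
k=3 barrier max(L[3]=9,C[2]=8)→9c, D[3]=9 ok
k=4 barrier max(L[4]=7,C[3]=3)→7c, D[4]=7 ok
k=5 barrier max(L[5]=4,C[4]=9)→9c, D[5]=4 SHORT
k=6 barrier max(L[6]=3,C[5]=6)→6c, D[6]=6 ok
k=7 barrier C[6]=3→3c, D[7]=3 ok

hazard at step 5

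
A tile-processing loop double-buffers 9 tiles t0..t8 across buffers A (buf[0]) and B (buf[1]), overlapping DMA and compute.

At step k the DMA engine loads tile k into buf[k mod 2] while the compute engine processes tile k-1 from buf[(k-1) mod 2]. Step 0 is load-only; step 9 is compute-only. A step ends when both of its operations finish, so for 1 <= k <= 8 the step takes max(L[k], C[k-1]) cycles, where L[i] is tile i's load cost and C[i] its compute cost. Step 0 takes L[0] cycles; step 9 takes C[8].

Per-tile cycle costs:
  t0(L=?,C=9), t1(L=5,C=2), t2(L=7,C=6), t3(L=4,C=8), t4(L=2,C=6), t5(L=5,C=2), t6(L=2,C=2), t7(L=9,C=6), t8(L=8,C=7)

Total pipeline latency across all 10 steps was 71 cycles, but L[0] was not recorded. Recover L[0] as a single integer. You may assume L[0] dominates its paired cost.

step 0 | dur = L[0]=? = L[0]  (unknown; binding)
step 1 | dur = max(L[1]=5, C[0]=9) = 9
step 2 | dur = max(L[2]=7, C[1]=2) = 7
step 3 | dur = max(L[3]=4, C[2]=6) = 6
step 4 | dur = max(L[4]=2, C[3]=8) = 8
step 5 | dur = max(L[5]=5, C[4]=6) = 6
step 6 | dur = max(L[6]=2, C[5]=2) = 2
step 7 | dur = max(L[7]=9, C[6]=2) = 9
step 8 | dur = max(L[8]=8, C[7]=6) = 8
step 9 | dur = C[8]=7 = 7
sum of known step durations = 62
dur[0] = total - known = 71 - 62 = 9
L[0] is the binding max in step 0, so L[0] = dur[0] = 9

L[0] = 9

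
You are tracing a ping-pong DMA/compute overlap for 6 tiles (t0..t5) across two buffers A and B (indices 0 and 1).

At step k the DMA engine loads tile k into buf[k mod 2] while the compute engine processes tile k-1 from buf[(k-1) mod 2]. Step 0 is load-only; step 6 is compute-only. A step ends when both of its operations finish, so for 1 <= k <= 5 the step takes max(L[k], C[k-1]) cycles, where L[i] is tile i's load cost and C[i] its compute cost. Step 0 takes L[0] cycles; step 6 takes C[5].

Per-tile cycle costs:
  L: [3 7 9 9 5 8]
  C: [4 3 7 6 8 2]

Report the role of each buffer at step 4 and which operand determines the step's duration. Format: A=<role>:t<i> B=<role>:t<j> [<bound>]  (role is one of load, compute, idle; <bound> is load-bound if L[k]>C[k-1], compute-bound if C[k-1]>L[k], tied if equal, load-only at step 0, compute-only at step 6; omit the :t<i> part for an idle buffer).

  0. 3=3c; end=3; A:t0 B:-
  1. max(7,4)=7c; end=10; A:t0 B:t1
  2. max(9,3)=9c; end=19; A:t2 B:t1
  3. max(9,7)=9c; end=28; A:t2 B:t3
  4. max(5,6)=6c; end=34; A:t4 B:t3
  5. max(8,8)=8c; end=42; A:t4 B:t5
  6. 2=2c; end=44; A:t4 B:t5

step 4: A=load:t4 B=compute:t3 [compute-bound]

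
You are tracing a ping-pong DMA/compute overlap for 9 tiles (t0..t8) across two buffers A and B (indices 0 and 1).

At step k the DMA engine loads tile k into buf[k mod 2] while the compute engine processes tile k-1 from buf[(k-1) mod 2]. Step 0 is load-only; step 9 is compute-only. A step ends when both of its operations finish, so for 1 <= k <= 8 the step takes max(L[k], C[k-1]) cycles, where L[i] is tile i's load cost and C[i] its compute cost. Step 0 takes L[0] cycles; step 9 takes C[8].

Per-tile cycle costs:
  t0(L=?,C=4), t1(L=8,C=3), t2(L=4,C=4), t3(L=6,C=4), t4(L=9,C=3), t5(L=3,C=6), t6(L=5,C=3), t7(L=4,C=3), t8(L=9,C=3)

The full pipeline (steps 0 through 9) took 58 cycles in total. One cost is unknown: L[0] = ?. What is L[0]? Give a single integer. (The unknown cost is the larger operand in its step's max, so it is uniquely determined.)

step 0 → dur = L[0]=? = L[0]  (unknown; binding)
step 1 → dur = max(L[1]=8, C[0]=4) = 8
step 2 → dur = max(L[2]=4, C[1]=3) = 4
step 3 → dur = max(L[3]=6, C[2]=4) = 6
step 4 → dur = max(L[4]=9, C[3]=4) = 9
step 5 → dur = max(L[5]=3, C[4]=3) = 3
step 6 → dur = max(L[6]=5, C[5]=6) = 6
step 7 → dur = max(L[7]=4, C[6]=3) = 4
step 8 → dur = max(L[8]=9, C[7]=3) = 9
step 9 → dur = C[8]=3 = 3
sum of known step durations = 52
dur[0] = total - known = 58 - 52 = 6
L[0] is the binding max in step 0, so L[0] = dur[0] = 6

L[0] = 6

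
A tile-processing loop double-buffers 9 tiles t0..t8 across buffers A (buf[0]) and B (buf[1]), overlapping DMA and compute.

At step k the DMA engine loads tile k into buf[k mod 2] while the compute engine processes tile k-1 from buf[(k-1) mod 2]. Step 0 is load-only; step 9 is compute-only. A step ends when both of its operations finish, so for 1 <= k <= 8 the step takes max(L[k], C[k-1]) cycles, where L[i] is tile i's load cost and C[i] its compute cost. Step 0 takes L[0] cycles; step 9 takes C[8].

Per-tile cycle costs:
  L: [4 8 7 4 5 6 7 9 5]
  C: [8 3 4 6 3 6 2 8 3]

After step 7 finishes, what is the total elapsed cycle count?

step 0: L[0]=4 → dur=4, Σ=4 | A=load:t0 B=idle [load-only]
step 1: L[1]=8 C[0]=8 → dur=8, Σ=12 | A=compute:t0 B=load:t1 [tied]
step 2: L[2]=7 C[1]=3 → dur=7, Σ=19 | A=load:t2 B=compute:t1 [load-bound]
step 3: L[3]=4 C[2]=4 → dur=4, Σ=23 | A=compute:t2 B=load:t3 [tied]
step 4: L[4]=5 C[3]=6 → dur=6, Σ=29 | A=load:t4 B=compute:t3 [compute-bound]
step 5: L[5]=6 C[4]=3 → dur=6, Σ=35 | A=compute:t4 B=load:t5 [load-bound]
step 6: L[6]=7 C[5]=6 → dur=7, Σ=42 | A=load:t6 B=compute:t5 [load-bound]
step 7: L[7]=9 C[6]=2 → dur=9, Σ=51 | A=compute:t6 B=load:t7 [load-bound]
step 8: L[8]=5 C[7]=8 → dur=8, Σ=59 | A=load:t8 B=compute:t7 [compute-bound]
step 9: C[8]=3 → dur=3, Σ=62 | A=compute:t8 B=idle [compute-only]

end_cycle[7] = 51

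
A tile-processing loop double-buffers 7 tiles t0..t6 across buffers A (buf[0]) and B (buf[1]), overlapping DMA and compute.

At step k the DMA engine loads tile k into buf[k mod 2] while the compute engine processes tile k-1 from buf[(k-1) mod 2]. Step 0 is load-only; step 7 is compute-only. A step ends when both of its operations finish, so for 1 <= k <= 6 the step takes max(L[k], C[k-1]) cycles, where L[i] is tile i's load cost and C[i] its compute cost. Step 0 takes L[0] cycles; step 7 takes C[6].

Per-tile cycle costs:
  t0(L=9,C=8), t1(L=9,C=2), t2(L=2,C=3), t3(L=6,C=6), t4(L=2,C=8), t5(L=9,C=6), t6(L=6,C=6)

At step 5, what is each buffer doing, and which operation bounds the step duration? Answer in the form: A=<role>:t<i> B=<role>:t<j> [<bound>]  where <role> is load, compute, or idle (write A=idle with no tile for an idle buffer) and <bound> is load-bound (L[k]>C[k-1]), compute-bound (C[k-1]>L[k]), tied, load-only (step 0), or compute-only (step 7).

k=0 load=t0/9c comp=- wait=9 total=9
k=1 load=t1/9c comp=t0/8c wait=9 total=18
k=2 load=t2/2c comp=t1/2c wait=2 total=20
k=3 load=t3/6c comp=t2/3c wait=6 total=26
k=4 load=t4/2c comp=t3/6c wait=6 total=32
k=5 load=t5/9c comp=t4/8c wait=9 total=41
k=6 load=t6/6c comp=t5/6c wait=6 total=47
k=7 load=- comp=t6/6c wait=6 total=53

step 5: A=compute:t4 B=load:t5 [load-bound]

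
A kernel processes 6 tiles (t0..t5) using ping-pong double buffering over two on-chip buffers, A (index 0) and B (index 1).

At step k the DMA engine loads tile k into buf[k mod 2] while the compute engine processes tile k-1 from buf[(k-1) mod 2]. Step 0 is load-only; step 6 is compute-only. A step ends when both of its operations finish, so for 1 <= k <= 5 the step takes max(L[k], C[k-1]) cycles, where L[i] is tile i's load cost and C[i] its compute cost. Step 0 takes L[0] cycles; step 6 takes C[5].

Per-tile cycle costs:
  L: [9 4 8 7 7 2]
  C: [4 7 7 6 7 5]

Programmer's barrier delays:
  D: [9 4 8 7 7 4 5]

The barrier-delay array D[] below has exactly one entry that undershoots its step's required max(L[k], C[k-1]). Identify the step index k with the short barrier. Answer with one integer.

hazard at step 5

k=0 barrier L[0]=9→9c, D[0]=9 ok
k=1 barrier max(L[1]=4,C[0]=4)→4c, D[1]=4 ok
k=2 barrier max(L[2]=8,C[1]=7)→8c, D[2]=8 ok
k=3 barrier max(L[3]=7,C[2]=7)→7c, D[3]=7 ok
k=4 barrier max(L[4]=7,C[3]=6)→7c, D[4]=7 ok
k=5 barrier max(L[5]=2,C[4]=7)→7c, D[5]=4 SHORT
k=6 barrier C[5]=5→5c, D[6]=5 ok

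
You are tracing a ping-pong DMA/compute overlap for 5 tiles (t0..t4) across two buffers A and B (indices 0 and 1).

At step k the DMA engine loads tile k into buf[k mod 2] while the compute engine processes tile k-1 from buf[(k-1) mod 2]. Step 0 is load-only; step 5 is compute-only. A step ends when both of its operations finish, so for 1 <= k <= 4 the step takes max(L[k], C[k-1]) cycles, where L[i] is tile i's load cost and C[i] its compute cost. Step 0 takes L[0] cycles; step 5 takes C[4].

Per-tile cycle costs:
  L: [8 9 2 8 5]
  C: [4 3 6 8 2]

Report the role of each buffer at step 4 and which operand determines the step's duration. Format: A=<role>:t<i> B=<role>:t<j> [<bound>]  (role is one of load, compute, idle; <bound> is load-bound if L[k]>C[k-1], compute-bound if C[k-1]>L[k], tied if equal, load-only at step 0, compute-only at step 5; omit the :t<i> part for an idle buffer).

step 0: L[0]=8 → dur=8, Σ=8 | A=load:t0 B=idle [load-only]
step 1: L[1]=9 C[0]=4 → dur=9, Σ=17 | A=compute:t0 B=load:t1 [load-bound]
step 2: L[2]=2 C[1]=3 → dur=3, Σ=20 | A=load:t2 B=compute:t1 [compute-bound]
step 3: L[3]=8 C[2]=6 → dur=8, Σ=28 | A=compute:t2 B=load:t3 [load-bound]
step 4: L[4]=5 C[3]=8 → dur=8, Σ=36 | A=load:t4 B=compute:t3 [compute-bound]
step 5: C[4]=2 → dur=2, Σ=38 | A=compute:t4 B=idle [compute-only]

step 4: A=load:t4 B=compute:t3 [compute-bound]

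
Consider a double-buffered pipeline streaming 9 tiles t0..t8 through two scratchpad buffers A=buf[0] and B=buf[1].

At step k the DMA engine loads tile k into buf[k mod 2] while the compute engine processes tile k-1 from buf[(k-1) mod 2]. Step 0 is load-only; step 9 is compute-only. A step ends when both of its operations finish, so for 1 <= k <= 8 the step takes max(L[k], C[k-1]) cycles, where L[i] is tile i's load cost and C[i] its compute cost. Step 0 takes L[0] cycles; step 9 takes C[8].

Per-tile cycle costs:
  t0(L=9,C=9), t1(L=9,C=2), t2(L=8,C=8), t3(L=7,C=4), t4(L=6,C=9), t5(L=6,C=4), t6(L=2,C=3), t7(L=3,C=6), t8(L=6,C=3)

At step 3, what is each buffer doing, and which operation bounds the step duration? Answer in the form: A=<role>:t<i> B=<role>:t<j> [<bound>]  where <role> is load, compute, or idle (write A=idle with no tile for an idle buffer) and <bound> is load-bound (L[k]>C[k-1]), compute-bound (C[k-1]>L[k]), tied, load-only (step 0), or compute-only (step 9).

step 0: L[0]=9 → dur=9, Σ=9 | A=load:t0 B=idle [load-only]
step 1: L[1]=9 C[0]=9 → dur=9, Σ=18 | A=compute:t0 B=load:t1 [tied]
step 2: L[2]=8 C[1]=2 → dur=8, Σ=26 | A=load:t2 B=compute:t1 [load-bound]
step 3: L[3]=7 C[2]=8 → dur=8, Σ=34 | A=compute:t2 B=load:t3 [compute-bound]
step 4: L[4]=6 C[3]=4 → dur=6, Σ=40 | A=load:t4 B=compute:t3 [load-bound]
step 5: L[5]=6 C[4]=9 → dur=9, Σ=49 | A=compute:t4 B=load:t5 [compute-bound]
step 6: L[6]=2 C[5]=4 → dur=4, Σ=53 | A=load:t6 B=compute:t5 [compute-bound]
step 7: L[7]=3 C[6]=3 → dur=3, Σ=56 | A=compute:t6 B=load:t7 [tied]
step 8: L[8]=6 C[7]=6 → dur=6, Σ=62 | A=load:t8 B=compute:t7 [tied]
step 9: C[8]=3 → dur=3, Σ=65 | A=compute:t8 B=idle [compute-only]

step 3: A=compute:t2 B=load:t3 [compute-bound]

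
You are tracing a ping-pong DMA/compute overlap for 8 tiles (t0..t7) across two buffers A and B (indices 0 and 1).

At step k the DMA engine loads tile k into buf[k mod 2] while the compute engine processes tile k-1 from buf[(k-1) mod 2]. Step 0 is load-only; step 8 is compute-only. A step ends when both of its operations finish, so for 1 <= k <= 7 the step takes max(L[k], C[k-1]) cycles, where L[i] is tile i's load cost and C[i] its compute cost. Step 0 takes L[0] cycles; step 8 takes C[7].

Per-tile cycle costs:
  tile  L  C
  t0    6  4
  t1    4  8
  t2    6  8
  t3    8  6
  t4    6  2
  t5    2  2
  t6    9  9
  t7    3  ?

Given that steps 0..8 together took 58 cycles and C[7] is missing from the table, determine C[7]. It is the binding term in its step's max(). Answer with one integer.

step 0 | dur = L[0]=6 = 6
step 1 | dur = max(L[1]=4, C[0]=4) = 4
step 2 | dur = max(L[2]=6, C[1]=8) = 8
step 3 | dur = max(L[3]=8, C[2]=8) = 8
step 4 | dur = max(L[4]=6, C[3]=6) = 6
step 5 | dur = max(L[5]=2, C[4]=2) = 2
step 6 | dur = max(L[6]=9, C[5]=2) = 9
step 7 | dur = max(L[7]=3, C[6]=9) = 9
step 8 | dur = C[7]=? = C[7]  (unknown; binding)
sum of known step durations = 52
dur[8] = total - known = 58 - 52 = 6
C[7] is the binding max in step 8, so C[7] = dur[8] = 6

C[7] = 6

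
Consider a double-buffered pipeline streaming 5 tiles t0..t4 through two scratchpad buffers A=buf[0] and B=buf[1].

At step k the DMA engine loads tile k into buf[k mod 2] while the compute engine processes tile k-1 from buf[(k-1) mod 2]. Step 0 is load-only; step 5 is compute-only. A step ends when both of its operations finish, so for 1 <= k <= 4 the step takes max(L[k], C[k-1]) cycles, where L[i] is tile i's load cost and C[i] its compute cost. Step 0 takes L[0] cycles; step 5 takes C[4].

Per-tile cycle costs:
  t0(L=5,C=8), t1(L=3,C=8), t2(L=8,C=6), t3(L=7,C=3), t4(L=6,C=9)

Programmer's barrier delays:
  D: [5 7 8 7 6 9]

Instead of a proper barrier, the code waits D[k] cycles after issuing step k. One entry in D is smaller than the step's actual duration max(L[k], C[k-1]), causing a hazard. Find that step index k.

k=0 barrier L[0]=5→5c, D[0]=5 ok
k=1 barrier max(L[1]=3,C[0]=8)→8c, D[1]=7 SHORT
k=2 barrier max(L[2]=8,C[1]=8)→8c, D[2]=8 ok
k=3 barrier max(L[3]=7,C[2]=6)→7c, D[3]=7 ok
k=4 barrier max(L[4]=6,C[3]=3)→6c, D[4]=6 ok
k=5 barrier C[4]=9→9c, D[5]=9 ok

hazard at step 1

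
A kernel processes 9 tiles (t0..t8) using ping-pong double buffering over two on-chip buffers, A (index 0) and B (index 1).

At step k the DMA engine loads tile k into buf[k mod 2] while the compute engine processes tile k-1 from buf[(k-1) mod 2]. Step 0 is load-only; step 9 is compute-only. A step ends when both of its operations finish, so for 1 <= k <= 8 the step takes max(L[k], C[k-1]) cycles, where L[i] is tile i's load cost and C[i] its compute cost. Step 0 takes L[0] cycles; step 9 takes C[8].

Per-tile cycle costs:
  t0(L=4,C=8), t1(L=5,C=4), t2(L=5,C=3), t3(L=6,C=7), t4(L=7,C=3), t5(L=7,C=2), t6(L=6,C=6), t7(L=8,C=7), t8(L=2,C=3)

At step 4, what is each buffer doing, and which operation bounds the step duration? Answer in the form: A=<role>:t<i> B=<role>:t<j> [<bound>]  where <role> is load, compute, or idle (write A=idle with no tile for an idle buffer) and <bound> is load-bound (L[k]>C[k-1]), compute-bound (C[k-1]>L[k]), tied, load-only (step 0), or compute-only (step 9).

  0. 4=4c; end=4; A:t0 B:-
  1. max(5,8)=8c; end=12; A:t0 B:t1
  2. max(5,4)=5c; end=17; A:t2 B:t1
  3. max(6,3)=6c; end=23; A:t2 B:t3
  4. max(7,7)=7c; end=30; A:t4 B:t3
  5. max(7,3)=7c; end=37; A:t4 B:t5
  6. max(6,2)=6c; end=43; A:t6 B:t5
  7. max(8,6)=8c; end=51; A:t6 B:t7
  8. max(2,7)=7c; end=58; A:t8 B:t7
  9. 3=3c; end=61; A:t8 B:t7

step 4: A=load:t4 B=compute:t3 [tied]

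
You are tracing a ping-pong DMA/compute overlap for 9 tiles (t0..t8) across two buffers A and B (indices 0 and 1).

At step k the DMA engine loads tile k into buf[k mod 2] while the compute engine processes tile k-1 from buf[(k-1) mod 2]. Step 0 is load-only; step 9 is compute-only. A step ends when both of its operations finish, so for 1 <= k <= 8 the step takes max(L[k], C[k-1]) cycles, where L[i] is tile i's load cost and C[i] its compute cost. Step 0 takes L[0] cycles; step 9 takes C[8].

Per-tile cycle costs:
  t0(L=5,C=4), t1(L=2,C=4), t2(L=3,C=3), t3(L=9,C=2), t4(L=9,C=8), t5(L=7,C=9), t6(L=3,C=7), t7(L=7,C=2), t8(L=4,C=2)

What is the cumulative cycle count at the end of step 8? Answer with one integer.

end_cycle[8] = 59

  0. 5=5c; end=5; A:t0 B:-
  1. max(2,4)=4c; end=9; A:t0 B:t1
  2. max(3,4)=4c; end=13; A:t2 B:t1
  3. max(9,3)=9c; end=22; A:t2 B:t3
  4. max(9,2)=9c; end=31; A:t4 B:t3
  5. max(7,8)=8c; end=39; A:t4 B:t5
  6. max(3,9)=9c; end=48; A:t6 B:t5
  7. max(7,7)=7c; end=55; A:t6 B:t7
  8. max(4,2)=4c; end=59; A:t8 B:t7
  9. 2=2c; end=61; A:t8 B:t7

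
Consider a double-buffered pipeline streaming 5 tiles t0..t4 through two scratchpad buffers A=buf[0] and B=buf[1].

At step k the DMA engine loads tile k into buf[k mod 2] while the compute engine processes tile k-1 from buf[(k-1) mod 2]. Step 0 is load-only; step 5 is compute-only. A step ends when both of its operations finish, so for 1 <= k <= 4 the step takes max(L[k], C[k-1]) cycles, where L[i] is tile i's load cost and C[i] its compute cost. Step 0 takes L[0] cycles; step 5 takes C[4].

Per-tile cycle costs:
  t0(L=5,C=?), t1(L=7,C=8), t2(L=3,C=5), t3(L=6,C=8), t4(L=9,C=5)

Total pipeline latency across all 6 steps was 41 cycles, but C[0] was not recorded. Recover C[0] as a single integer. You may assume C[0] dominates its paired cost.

C[0] = 8

step 0: dur = L[0]=5 = 5
step 1: dur = max(L[1]=7, C[0]=?) = C[0]  (unknown; binding)
step 2: dur = max(L[2]=3, C[1]=8) = 8
step 3: dur = max(L[3]=6, C[2]=5) = 6
step 4: dur = max(L[4]=9, C[3]=8) = 9
step 5: dur = C[4]=5 = 5
sum of known step durations = 33
dur[1] = total - known = 41 - 33 = 8
C[0] is the binding max in step 1, so C[0] = dur[1] = 8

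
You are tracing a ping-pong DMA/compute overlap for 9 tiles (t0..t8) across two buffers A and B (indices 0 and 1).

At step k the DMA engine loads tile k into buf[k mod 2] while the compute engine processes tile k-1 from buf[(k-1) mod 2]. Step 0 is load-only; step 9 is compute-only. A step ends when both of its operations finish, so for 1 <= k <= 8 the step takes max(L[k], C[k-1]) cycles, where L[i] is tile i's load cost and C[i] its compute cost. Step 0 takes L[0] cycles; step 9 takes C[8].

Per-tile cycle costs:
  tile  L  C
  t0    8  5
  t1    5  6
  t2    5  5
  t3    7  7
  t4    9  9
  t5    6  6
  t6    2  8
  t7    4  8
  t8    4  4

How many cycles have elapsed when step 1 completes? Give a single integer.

end_cycle[1] = 13

[0] DMA t0→A (8c) ∥ CU idle ⇒ 8c, clock 8
[1] DMA t1→B (5c) ∥ CU A:t0 (5c) ⇒ 5c, clock 13
[2] DMA t2→A (5c) ∥ CU B:t1 (6c) ⇒ 6c, clock 19
[3] DMA t3→B (7c) ∥ CU A:t2 (5c) ⇒ 7c, clock 26
[4] DMA t4→A (9c) ∥ CU B:t3 (7c) ⇒ 9c, clock 35
[5] DMA t5→B (6c) ∥ CU A:t4 (9c) ⇒ 9c, clock 44
[6] DMA t6→A (2c) ∥ CU B:t5 (6c) ⇒ 6c, clock 50
[7] DMA t7→B (4c) ∥ CU A:t6 (8c) ⇒ 8c, clock 58
[8] DMA t8→A (4c) ∥ CU B:t7 (8c) ⇒ 8c, clock 66
[9] DMA idle ∥ CU A:t8 (4c) ⇒ 4c, clock 70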